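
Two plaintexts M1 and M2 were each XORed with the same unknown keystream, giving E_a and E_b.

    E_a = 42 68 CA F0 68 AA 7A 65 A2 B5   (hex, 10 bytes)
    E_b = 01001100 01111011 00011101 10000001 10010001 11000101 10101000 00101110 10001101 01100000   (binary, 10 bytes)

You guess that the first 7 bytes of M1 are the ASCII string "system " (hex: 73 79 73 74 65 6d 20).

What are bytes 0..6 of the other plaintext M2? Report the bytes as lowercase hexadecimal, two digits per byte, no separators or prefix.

7d6aa4059c02f2

First, E_a ⊕ E_b = (M1 ⊕ K) ⊕ (M2 ⊕ K) = M1 ⊕ M2, so the key drops out. Then M2 = (M1 ⊕ M2) ⊕ M1 over the first 7 bytes.
byte 0: (42 XOR 4c) XOR 73 = 0e XOR 73 = 7d
byte 1: (68 XOR 7b) XOR 79 = 13 XOR 79 = 6a
byte 2: (ca XOR 1d) XOR 73 = d7 XOR 73 = a4
byte 3: (f0 XOR 81) XOR 74 = 71 XOR 74 = 05
byte 4: (68 XOR 91) XOR 65 = f9 XOR 65 = 9c
byte 5: (aa XOR c5) XOR 6d = 6f XOR 6d = 02
byte 6: (7a XOR a8) XOR 20 = d2 XOR 20 = f2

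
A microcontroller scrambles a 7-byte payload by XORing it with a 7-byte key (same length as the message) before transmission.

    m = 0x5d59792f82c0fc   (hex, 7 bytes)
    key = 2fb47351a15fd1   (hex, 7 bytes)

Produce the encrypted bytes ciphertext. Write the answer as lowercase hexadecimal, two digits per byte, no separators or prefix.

72ed0a7e239f2d

XOR is its own inverse, so applying the key byte-wise gives the result directly.
 93 XOR  47 = 114
 89 XOR 180 = 237
121 XOR 115 =  10
 47 XOR  81 = 126
130 XOR 161 =  35
192 XOR  95 = 159
252 XOR 209 =  45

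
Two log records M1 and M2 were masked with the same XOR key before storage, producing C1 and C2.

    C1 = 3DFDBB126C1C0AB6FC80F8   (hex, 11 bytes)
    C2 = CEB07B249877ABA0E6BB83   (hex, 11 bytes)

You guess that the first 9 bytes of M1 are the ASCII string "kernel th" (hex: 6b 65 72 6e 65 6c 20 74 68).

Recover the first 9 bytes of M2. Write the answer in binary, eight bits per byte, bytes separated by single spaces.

First, C1 ⊕ C2 = (M1 ⊕ K) ⊕ (M2 ⊕ K) = M1 ⊕ M2, so the key drops out. Then M2 = (M1 ⊕ M2) ⊕ M1 over the first 9 bytes.
byte 0: (3d ^ ce) ^ 6b = f3 ^ 6b = 98
byte 1: (fd ^ b0) ^ 65 = 4d ^ 65 = 28
byte 2: (bb ^ 7b) ^ 72 = c0 ^ 72 = b2
byte 3: (12 ^ 24) ^ 6e = 36 ^ 6e = 58
byte 4: (6c ^ 98) ^ 65 = f4 ^ 65 = 91
byte 5: (1c ^ 77) ^ 6c = 6b ^ 6c = 07
byte 6: (0a ^ ab) ^ 20 = a1 ^ 20 = 81
byte 7: (b6 ^ a0) ^ 74 = 16 ^ 74 = 62
byte 8: (fc ^ e6) ^ 68 = 1a ^ 68 = 72

10011000 00101000 10110010 01011000 10010001 00000111 10000001 01100010 01110010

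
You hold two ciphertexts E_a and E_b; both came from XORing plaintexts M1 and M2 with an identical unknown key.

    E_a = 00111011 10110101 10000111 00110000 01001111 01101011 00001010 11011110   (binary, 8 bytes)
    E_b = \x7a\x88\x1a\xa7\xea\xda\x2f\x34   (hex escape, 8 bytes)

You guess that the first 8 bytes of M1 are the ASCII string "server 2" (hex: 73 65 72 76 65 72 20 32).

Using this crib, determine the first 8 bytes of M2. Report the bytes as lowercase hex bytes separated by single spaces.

32 58 ef e1 c0 c3 05 d8

First, E_a ⊕ E_b = (M1 ⊕ K) ⊕ (M2 ⊕ K) = M1 ⊕ M2, so the key drops out. Then M2 = (M1 ⊕ M2) ⊕ M1 over the first 8 bytes.
byte 0: (3b xor 7a) xor 73 = 41 xor 73 = 32
byte 1: (b5 xor 88) xor 65 = 3d xor 65 = 58
byte 2: (87 xor 1a) xor 72 = 9d xor 72 = ef
byte 3: (30 xor a7) xor 76 = 97 xor 76 = e1
byte 4: (4f xor ea) xor 65 = a5 xor 65 = c0
byte 5: (6b xor da) xor 72 = b1 xor 72 = c3
byte 6: (0a xor 2f) xor 20 = 25 xor 20 = 05
byte 7: (de xor 34) xor 32 = ea xor 32 = d8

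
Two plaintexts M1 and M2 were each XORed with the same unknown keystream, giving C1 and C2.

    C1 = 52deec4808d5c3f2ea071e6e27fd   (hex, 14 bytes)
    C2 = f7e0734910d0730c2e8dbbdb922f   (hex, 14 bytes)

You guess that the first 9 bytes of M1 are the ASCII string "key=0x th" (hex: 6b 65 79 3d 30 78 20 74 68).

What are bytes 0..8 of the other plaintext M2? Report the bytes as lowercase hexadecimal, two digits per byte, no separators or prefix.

First, C1 ⊕ C2 = (M1 ⊕ K) ⊕ (M2 ⊕ K) = M1 ⊕ M2, so the key drops out. Then M2 = (M1 ⊕ M2) ⊕ M1 over the first 9 bytes.
byte 0: (52 ^ f7) ^ 6b = a5 ^ 6b = ce
byte 1: (de ^ e0) ^ 65 = 3e ^ 65 = 5b
byte 2: (ec ^ 73) ^ 79 = 9f ^ 79 = e6
byte 3: (48 ^ 49) ^ 3d = 01 ^ 3d = 3c
byte 4: (08 ^ 10) ^ 30 = 18 ^ 30 = 28
byte 5: (d5 ^ d0) ^ 78 = 05 ^ 78 = 7d
byte 6: (c3 ^ 73) ^ 20 = b0 ^ 20 = 90
byte 7: (f2 ^ 0c) ^ 74 = fe ^ 74 = 8a
byte 8: (ea ^ 2e) ^ 68 = c4 ^ 68 = ac

ce5be63c287d908aac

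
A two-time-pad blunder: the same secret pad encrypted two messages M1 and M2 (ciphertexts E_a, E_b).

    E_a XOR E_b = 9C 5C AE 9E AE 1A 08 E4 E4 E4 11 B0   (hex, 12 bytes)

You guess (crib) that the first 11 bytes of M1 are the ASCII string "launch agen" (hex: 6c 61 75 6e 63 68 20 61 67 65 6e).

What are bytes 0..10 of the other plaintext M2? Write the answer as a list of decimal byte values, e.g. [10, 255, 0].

[240, 61, 219, 240, 205, 114, 40, 133, 131, 129, 127]

Since E_a ⊕ E_b = M1 ⊕ M2, XORing with the guessed M1 bytes yields the corresponding M2 bytes: M2 = (E_a ⊕ E_b) ⊕ M1.
10011100 ^ 01101100 = 11110000
01011100 ^ 01100001 = 00111101
10101110 ^ 01110101 = 11011011
10011110 ^ 01101110 = 11110000
10101110 ^ 01100011 = 11001101
00011010 ^ 01101000 = 01110010
00001000 ^ 00100000 = 00101000
11100100 ^ 01100001 = 10000101
11100100 ^ 01100111 = 10000011
11100100 ^ 01100101 = 10000001
00010001 ^ 01101110 = 01111111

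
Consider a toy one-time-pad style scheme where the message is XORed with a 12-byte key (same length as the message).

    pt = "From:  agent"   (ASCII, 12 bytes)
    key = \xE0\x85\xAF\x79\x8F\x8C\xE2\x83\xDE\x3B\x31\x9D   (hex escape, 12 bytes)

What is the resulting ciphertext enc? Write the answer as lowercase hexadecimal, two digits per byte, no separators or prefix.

a6f7c014b5acc2e2b95e5fe9

46 xor e0 = a6
72 xor 85 = f7
6f xor af = c0
6d xor 79 = 14
3a xor 8f = b5
20 xor 8c = ac
20 xor e2 = c2
61 xor 83 = e2
67 xor de = b9
65 xor 3b = 5e
6e xor 31 = 5f
74 xor 9d = e9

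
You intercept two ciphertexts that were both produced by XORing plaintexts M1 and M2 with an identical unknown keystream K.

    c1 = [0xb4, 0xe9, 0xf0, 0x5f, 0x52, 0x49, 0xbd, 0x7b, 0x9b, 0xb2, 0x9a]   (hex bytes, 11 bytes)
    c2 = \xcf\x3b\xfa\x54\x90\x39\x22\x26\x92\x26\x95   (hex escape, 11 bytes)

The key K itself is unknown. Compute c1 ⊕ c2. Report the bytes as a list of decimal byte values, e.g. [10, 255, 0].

c1 ⊕ c2 = (M1 ⊕ K) ⊕ (M2 ⊕ K) = M1 ⊕ M2 — the shared key cancels under XOR.
b4 XOR cf = 7b
e9 XOR 3b = d2
f0 XOR fa = 0a
5f XOR 54 = 0b
52 XOR 90 = c2
49 XOR 39 = 70
bd XOR 22 = 9f
7b XOR 26 = 5d
9b XOR 92 = 09
b2 XOR 26 = 94
9a XOR 95 = 0f

[123, 210, 10, 11, 194, 112, 159, 93, 9, 148, 15]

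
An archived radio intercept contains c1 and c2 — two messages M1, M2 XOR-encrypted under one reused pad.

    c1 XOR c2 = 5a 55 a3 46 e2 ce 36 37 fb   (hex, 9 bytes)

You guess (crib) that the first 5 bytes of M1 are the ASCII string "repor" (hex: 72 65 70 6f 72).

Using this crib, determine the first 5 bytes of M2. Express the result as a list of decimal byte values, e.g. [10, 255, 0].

Since c1 ⊕ c2 = M1 ⊕ M2, XORing with the guessed M1 bytes yields the corresponding M2 bytes: M2 = (c1 ⊕ c2) ⊕ M1.
01011010 ^ 01110010 = 00101000
01010101 ^ 01100101 = 00110000
10100011 ^ 01110000 = 11010011
01000110 ^ 01101111 = 00101001
11100010 ^ 01110010 = 10010000

[40, 48, 211, 41, 144]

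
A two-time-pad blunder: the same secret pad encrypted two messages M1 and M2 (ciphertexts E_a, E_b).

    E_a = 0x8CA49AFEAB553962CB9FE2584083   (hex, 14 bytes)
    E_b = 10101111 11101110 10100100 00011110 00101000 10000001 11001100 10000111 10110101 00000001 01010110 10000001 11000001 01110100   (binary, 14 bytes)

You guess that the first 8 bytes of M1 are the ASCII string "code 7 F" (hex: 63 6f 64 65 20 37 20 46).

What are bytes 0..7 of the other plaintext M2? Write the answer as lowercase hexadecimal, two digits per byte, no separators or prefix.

40255a85a3e3d5a3

First, E_a ⊕ E_b = (M1 ⊕ K) ⊕ (M2 ⊕ K) = M1 ⊕ M2, so the key drops out. Then M2 = (M1 ⊕ M2) ⊕ M1 over the first 8 bytes.
byte 0: (8c xor af) xor 63 = 23 xor 63 = 40
byte 1: (a4 xor ee) xor 6f = 4a xor 6f = 25
byte 2: (9a xor a4) xor 64 = 3e xor 64 = 5a
byte 3: (fe xor 1e) xor 65 = e0 xor 65 = 85
byte 4: (ab xor 28) xor 20 = 83 xor 20 = a3
byte 5: (55 xor 81) xor 37 = d4 xor 37 = e3
byte 6: (39 xor cc) xor 20 = f5 xor 20 = d5
byte 7: (62 xor 87) xor 46 = e5 xor 46 = a3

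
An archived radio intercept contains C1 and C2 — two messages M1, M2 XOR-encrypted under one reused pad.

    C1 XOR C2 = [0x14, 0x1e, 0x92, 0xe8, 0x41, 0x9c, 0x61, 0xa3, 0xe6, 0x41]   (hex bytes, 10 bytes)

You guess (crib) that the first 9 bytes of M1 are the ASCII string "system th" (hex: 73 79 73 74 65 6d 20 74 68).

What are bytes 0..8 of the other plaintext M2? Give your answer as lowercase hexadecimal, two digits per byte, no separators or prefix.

6767e19c24f141d78e

Since C1 ⊕ C2 = M1 ⊕ M2, XORing with the guessed M1 bytes yields the corresponding M2 bytes: M2 = (C1 ⊕ C2) ⊕ M1.
byte 0: 00010100 xor 01110011 = 01100111
byte 1: 00011110 xor 01111001 = 01100111
byte 2: 10010010 xor 01110011 = 11100001
byte 3: 11101000 xor 01110100 = 10011100
byte 4: 01000001 xor 01100101 = 00100100
byte 5: 10011100 xor 01101101 = 11110001
byte 6: 01100001 xor 00100000 = 01000001
byte 7: 10100011 xor 01110100 = 11010111
byte 8: 11100110 xor 01101000 = 10001110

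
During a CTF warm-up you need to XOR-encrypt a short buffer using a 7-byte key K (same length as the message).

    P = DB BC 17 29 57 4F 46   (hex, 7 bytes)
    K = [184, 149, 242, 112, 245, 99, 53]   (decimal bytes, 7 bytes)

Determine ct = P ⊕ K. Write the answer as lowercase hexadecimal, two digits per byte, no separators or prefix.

XOR is its own inverse, so applying the key byte-wise gives the result directly.
db ^ b8 = 63
bc ^ 95 = 29
17 ^ f2 = e5
29 ^ 70 = 59
57 ^ f5 = a2
4f ^ 63 = 2c
46 ^ 35 = 73

6329e559a22c73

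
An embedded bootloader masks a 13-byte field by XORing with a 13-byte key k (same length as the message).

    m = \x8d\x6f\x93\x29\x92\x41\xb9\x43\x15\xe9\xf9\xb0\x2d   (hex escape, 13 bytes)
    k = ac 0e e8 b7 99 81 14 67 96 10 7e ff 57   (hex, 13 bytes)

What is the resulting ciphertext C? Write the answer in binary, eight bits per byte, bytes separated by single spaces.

byte 0: 8d XOR ac = 21
byte 1: 6f XOR 0e = 61
byte 2: 93 XOR e8 = 7b
byte 3: 29 XOR b7 = 9e
byte 4: 92 XOR 99 = 0b
byte 5: 41 XOR 81 = c0
byte 6: b9 XOR 14 = ad
byte 7: 43 XOR 67 = 24
byte 8: 15 XOR 96 = 83
byte 9: e9 XOR 10 = f9
byte 10: f9 XOR 7e = 87
byte 11: b0 XOR ff = 4f
byte 12: 2d XOR 57 = 7a

00100001 01100001 01111011 10011110 00001011 11000000 10101101 00100100 10000011 11111001 10000111 01001111 01111010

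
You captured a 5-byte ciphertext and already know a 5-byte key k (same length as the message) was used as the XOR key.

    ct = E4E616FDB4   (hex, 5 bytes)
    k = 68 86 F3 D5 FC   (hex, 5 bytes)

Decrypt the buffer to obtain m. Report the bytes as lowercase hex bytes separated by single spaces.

8c 60 e5 28 48

XOR is its own inverse, so applying the key byte-wise gives the result directly.
byte 0: 228 xor 104 = 140
byte 1: 230 xor 134 =  96
byte 2:  22 xor 243 = 229
byte 3: 253 xor 213 =  40
byte 4: 180 xor 252 =  72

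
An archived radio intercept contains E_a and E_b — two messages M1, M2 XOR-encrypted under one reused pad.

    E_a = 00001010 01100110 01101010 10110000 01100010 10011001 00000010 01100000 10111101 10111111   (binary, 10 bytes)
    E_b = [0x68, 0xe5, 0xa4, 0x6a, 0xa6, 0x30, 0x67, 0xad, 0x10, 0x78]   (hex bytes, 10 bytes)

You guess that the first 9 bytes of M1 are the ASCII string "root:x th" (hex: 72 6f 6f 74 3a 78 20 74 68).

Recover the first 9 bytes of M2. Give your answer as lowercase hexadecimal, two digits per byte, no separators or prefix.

10eca1aefed145b9c5

First, E_a ⊕ E_b = (M1 ⊕ K) ⊕ (M2 ⊕ K) = M1 ⊕ M2, so the key drops out. Then M2 = (M1 ⊕ M2) ⊕ M1 over the first 9 bytes.
byte 0: (0a xor 68) xor 72 = 62 xor 72 = 10
byte 1: (66 xor e5) xor 6f = 83 xor 6f = ec
byte 2: (6a xor a4) xor 6f = ce xor 6f = a1
byte 3: (b0 xor 6a) xor 74 = da xor 74 = ae
byte 4: (62 xor a6) xor 3a = c4 xor 3a = fe
byte 5: (99 xor 30) xor 78 = a9 xor 78 = d1
byte 6: (02 xor 67) xor 20 = 65 xor 20 = 45
byte 7: (60 xor ad) xor 74 = cd xor 74 = b9
byte 8: (bd xor 10) xor 68 = ad xor 68 = c5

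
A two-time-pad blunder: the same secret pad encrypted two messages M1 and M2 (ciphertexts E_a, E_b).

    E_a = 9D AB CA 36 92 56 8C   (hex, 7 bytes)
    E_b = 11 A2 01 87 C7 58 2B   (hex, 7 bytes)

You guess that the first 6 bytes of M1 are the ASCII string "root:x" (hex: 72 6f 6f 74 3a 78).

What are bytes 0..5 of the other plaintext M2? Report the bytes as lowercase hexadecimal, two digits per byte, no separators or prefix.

fe66a4c56f76

First, E_a ⊕ E_b = (M1 ⊕ K) ⊕ (M2 ⊕ K) = M1 ⊕ M2, so the key drops out. Then M2 = (M1 ⊕ M2) ⊕ M1 over the first 6 bytes.
byte 0: (9d XOR 11) XOR 72 = 8c XOR 72 = fe
byte 1: (ab XOR a2) XOR 6f = 09 XOR 6f = 66
byte 2: (ca XOR 01) XOR 6f = cb XOR 6f = a4
byte 3: (36 XOR 87) XOR 74 = b1 XOR 74 = c5
byte 4: (92 XOR c7) XOR 3a = 55 XOR 3a = 6f
byte 5: (56 XOR 58) XOR 78 = 0e XOR 78 = 76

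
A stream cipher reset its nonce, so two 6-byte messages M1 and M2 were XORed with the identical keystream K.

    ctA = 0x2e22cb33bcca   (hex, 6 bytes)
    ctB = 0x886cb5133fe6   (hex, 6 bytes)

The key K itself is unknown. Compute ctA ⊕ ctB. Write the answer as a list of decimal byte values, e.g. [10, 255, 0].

[166, 78, 126, 32, 131, 44]

ctA ⊕ ctB = (M1 ⊕ K) ⊕ (M2 ⊕ K) = M1 ⊕ M2 — the shared key cancels under XOR.
byte 0: 2e xor 88 = a6
byte 1: 22 xor 6c = 4e
byte 2: cb xor b5 = 7e
byte 3: 33 xor 13 = 20
byte 4: bc xor 3f = 83
byte 5: ca xor e6 = 2c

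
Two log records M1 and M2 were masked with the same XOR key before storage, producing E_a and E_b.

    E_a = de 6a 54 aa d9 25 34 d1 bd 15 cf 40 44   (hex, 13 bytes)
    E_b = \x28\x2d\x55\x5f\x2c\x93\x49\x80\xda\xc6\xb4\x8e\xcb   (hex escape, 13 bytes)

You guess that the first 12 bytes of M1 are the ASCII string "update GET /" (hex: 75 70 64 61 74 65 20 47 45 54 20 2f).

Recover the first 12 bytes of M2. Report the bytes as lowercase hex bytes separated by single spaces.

First, E_a ⊕ E_b = (M1 ⊕ K) ⊕ (M2 ⊕ K) = M1 ⊕ M2, so the key drops out. Then M2 = (M1 ⊕ M2) ⊕ M1 over the first 12 bytes.
byte 0: (de ⊕ 28) ⊕ 75 = f6 ⊕ 75 = 83
byte 1: (6a ⊕ 2d) ⊕ 70 = 47 ⊕ 70 = 37
byte 2: (54 ⊕ 55) ⊕ 64 = 01 ⊕ 64 = 65
byte 3: (aa ⊕ 5f) ⊕ 61 = f5 ⊕ 61 = 94
byte 4: (d9 ⊕ 2c) ⊕ 74 = f5 ⊕ 74 = 81
byte 5: (25 ⊕ 93) ⊕ 65 = b6 ⊕ 65 = d3
byte 6: (34 ⊕ 49) ⊕ 20 = 7d ⊕ 20 = 5d
byte 7: (d1 ⊕ 80) ⊕ 47 = 51 ⊕ 47 = 16
byte 8: (bd ⊕ da) ⊕ 45 = 67 ⊕ 45 = 22
byte 9: (15 ⊕ c6) ⊕ 54 = d3 ⊕ 54 = 87
byte 10: (cf ⊕ b4) ⊕ 20 = 7b ⊕ 20 = 5b
byte 11: (40 ⊕ 8e) ⊕ 2f = ce ⊕ 2f = e1

83 37 65 94 81 d3 5d 16 22 87 5b e1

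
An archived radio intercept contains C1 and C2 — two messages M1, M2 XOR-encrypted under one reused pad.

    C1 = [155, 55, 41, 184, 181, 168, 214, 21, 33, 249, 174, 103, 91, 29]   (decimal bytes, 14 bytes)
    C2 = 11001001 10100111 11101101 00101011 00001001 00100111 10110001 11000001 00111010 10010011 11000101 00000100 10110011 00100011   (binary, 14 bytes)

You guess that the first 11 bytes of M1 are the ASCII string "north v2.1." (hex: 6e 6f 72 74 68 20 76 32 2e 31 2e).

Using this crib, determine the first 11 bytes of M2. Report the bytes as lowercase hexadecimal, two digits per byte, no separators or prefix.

3cffb6e7d4af11e6355b45

First, C1 ⊕ C2 = (M1 ⊕ K) ⊕ (M2 ⊕ K) = M1 ⊕ M2, so the key drops out. Then M2 = (M1 ⊕ M2) ⊕ M1 over the first 11 bytes.
byte 0: (9b XOR c9) XOR 6e = 52 XOR 6e = 3c
byte 1: (37 XOR a7) XOR 6f = 90 XOR 6f = ff
byte 2: (29 XOR ed) XOR 72 = c4 XOR 72 = b6
byte 3: (b8 XOR 2b) XOR 74 = 93 XOR 74 = e7
byte 4: (b5 XOR 09) XOR 68 = bc XOR 68 = d4
byte 5: (a8 XOR 27) XOR 20 = 8f XOR 20 = af
byte 6: (d6 XOR b1) XOR 76 = 67 XOR 76 = 11
byte 7: (15 XOR c1) XOR 32 = d4 XOR 32 = e6
byte 8: (21 XOR 3a) XOR 2e = 1b XOR 2e = 35
byte 9: (f9 XOR 93) XOR 31 = 6a XOR 31 = 5b
byte 10: (ae XOR c5) XOR 2e = 6b XOR 2e = 45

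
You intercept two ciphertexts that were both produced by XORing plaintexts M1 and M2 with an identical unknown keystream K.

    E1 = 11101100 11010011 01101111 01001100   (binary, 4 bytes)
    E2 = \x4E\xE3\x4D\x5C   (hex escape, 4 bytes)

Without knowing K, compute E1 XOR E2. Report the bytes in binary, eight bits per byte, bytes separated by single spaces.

10100010 00110000 00100010 00010000

E1 ⊕ E2 = (M1 ⊕ K) ⊕ (M2 ⊕ K) = M1 ⊕ M2 — the shared key cancels under XOR.
ec ⊕ 4e = a2
d3 ⊕ e3 = 30
6f ⊕ 4d = 22
4c ⊕ 5c = 10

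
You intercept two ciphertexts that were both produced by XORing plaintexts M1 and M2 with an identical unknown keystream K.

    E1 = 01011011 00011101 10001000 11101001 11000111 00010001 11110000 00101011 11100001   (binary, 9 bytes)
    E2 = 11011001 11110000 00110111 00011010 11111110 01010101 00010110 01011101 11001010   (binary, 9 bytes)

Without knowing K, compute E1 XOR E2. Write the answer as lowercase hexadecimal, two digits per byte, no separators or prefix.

82edbff33944e6762b

E1 ⊕ E2 = (M1 ⊕ K) ⊕ (M2 ⊕ K) = M1 ⊕ M2 — the shared key cancels under XOR.
5b ⊕ d9 = 82
1d ⊕ f0 = ed
88 ⊕ 37 = bf
e9 ⊕ 1a = f3
c7 ⊕ fe = 39
11 ⊕ 55 = 44
f0 ⊕ 16 = e6
2b ⊕ 5d = 76
e1 ⊕ ca = 2b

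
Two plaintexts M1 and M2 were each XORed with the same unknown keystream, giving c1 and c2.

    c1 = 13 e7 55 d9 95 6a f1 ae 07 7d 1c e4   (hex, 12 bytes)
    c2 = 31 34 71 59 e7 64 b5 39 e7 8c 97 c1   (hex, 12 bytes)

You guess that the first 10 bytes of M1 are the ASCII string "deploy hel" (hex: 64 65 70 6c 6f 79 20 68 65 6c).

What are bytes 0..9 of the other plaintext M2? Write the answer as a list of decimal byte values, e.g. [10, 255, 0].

First, c1 ⊕ c2 = (M1 ⊕ K) ⊕ (M2 ⊕ K) = M1 ⊕ M2, so the key drops out. Then M2 = (M1 ⊕ M2) ⊕ M1 over the first 10 bytes.
byte 0: (13 ^ 31) ^ 64 = 22 ^ 64 = 46
byte 1: (e7 ^ 34) ^ 65 = d3 ^ 65 = b6
byte 2: (55 ^ 71) ^ 70 = 24 ^ 70 = 54
byte 3: (d9 ^ 59) ^ 6c = 80 ^ 6c = ec
byte 4: (95 ^ e7) ^ 6f = 72 ^ 6f = 1d
byte 5: (6a ^ 64) ^ 79 = 0e ^ 79 = 77
byte 6: (f1 ^ b5) ^ 20 = 44 ^ 20 = 64
byte 7: (ae ^ 39) ^ 68 = 97 ^ 68 = ff
byte 8: (07 ^ e7) ^ 65 = e0 ^ 65 = 85
byte 9: (7d ^ 8c) ^ 6c = f1 ^ 6c = 9d

[70, 182, 84, 236, 29, 119, 100, 255, 133, 157]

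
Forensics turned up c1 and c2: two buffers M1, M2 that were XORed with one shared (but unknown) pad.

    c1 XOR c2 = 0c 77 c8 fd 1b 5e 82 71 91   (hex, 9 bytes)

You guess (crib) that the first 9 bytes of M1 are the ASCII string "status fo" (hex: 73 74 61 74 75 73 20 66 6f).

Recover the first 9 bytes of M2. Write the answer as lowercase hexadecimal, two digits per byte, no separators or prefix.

7f03a9896e2da217fe

Since c1 ⊕ c2 = M1 ⊕ M2, XORing with the guessed M1 bytes yields the corresponding M2 bytes: M2 = (c1 ⊕ c2) ⊕ M1.
0c xor 73 = 7f
77 xor 74 = 03
c8 xor 61 = a9
fd xor 74 = 89
1b xor 75 = 6e
5e xor 73 = 2d
82 xor 20 = a2
71 xor 66 = 17
91 xor 6f = fe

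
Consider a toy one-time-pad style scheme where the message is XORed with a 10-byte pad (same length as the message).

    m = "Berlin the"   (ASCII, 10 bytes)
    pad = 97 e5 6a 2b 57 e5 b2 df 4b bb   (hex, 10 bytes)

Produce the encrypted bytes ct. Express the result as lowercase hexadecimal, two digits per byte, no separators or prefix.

d58018473e8b92ab23de

 66 XOR 151 = 213
101 XOR 229 = 128
114 XOR 106 =  24
108 XOR  43 =  71
105 XOR  87 =  62
110 XOR 229 = 139
 32 XOR 178 = 146
116 XOR 223 = 171
104 XOR  75 =  35
101 XOR 187 = 222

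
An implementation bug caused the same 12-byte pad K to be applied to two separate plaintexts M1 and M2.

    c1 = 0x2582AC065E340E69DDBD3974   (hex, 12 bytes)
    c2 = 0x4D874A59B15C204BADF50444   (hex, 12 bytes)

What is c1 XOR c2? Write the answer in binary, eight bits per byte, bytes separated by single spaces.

c1 ⊕ c2 = (M1 ⊕ K) ⊕ (M2 ⊕ K) = M1 ⊕ M2 — the shared key cancels under XOR.
byte 0: 25 ⊕ 4d = 68
byte 1: 82 ⊕ 87 = 05
byte 2: ac ⊕ 4a = e6
byte 3: 06 ⊕ 59 = 5f
byte 4: 5e ⊕ b1 = ef
byte 5: 34 ⊕ 5c = 68
byte 6: 0e ⊕ 20 = 2e
byte 7: 69 ⊕ 4b = 22
byte 8: dd ⊕ ad = 70
byte 9: bd ⊕ f5 = 48
byte 10: 39 ⊕ 04 = 3d
byte 11: 74 ⊕ 44 = 30

01101000 00000101 11100110 01011111 11101111 01101000 00101110 00100010 01110000 01001000 00111101 00110000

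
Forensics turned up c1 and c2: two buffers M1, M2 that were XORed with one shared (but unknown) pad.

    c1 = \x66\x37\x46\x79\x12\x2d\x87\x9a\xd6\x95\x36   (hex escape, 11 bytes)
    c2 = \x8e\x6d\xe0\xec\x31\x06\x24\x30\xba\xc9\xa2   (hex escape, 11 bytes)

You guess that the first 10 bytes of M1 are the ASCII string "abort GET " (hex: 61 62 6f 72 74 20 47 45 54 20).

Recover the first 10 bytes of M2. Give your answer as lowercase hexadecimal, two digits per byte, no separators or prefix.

First, c1 ⊕ c2 = (M1 ⊕ K) ⊕ (M2 ⊕ K) = M1 ⊕ M2, so the key drops out. Then M2 = (M1 ⊕ M2) ⊕ M1 over the first 10 bytes.
byte 0: (66 ^ 8e) ^ 61 = e8 ^ 61 = 89
byte 1: (37 ^ 6d) ^ 62 = 5a ^ 62 = 38
byte 2: (46 ^ e0) ^ 6f = a6 ^ 6f = c9
byte 3: (79 ^ ec) ^ 72 = 95 ^ 72 = e7
byte 4: (12 ^ 31) ^ 74 = 23 ^ 74 = 57
byte 5: (2d ^ 06) ^ 20 = 2b ^ 20 = 0b
byte 6: (87 ^ 24) ^ 47 = a3 ^ 47 = e4
byte 7: (9a ^ 30) ^ 45 = aa ^ 45 = ef
byte 8: (d6 ^ ba) ^ 54 = 6c ^ 54 = 38
byte 9: (95 ^ c9) ^ 20 = 5c ^ 20 = 7c

8938c9e7570be4ef387c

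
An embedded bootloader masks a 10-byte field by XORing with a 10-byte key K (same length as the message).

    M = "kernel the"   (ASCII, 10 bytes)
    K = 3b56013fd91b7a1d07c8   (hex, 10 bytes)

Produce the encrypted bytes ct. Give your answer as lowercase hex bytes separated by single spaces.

XOR is its own inverse, so applying the key byte-wise gives the result directly.
byte 0: 107 xor  59 =  80
byte 1: 101 xor  86 =  51
byte 2: 114 xor   1 = 115
byte 3: 110 xor  63 =  81
byte 4: 101 xor 217 = 188
byte 5: 108 xor  27 = 119
byte 6:  32 xor 122 =  90
byte 7: 116 xor  29 = 105
byte 8: 104 xor   7 = 111
byte 9: 101 xor 200 = 173

50 33 73 51 bc 77 5a 69 6f ad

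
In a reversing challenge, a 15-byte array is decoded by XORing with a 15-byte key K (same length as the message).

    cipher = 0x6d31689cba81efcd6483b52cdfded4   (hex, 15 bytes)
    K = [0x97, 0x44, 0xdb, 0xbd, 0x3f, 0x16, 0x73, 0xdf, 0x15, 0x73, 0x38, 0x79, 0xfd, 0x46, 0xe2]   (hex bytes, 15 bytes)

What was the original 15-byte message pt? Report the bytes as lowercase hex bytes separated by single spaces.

6d ^ 97 = fa
31 ^ 44 = 75
68 ^ db = b3
9c ^ bd = 21
ba ^ 3f = 85
81 ^ 16 = 97
ef ^ 73 = 9c
cd ^ df = 12
64 ^ 15 = 71
83 ^ 73 = f0
b5 ^ 38 = 8d
2c ^ 79 = 55
df ^ fd = 22
de ^ 46 = 98
d4 ^ e2 = 36

fa 75 b3 21 85 97 9c 12 71 f0 8d 55 22 98 36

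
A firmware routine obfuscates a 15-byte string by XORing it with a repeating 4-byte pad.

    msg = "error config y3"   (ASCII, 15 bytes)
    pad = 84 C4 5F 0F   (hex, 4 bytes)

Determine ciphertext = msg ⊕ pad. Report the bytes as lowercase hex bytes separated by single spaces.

The 4-byte key repeats, so the effective keystream is 84 c4 5f 0f 84 c4 5f 0f 84 c4 5f 0f 84 c4 5f.
byte 0: 101 ⊕ 132 = 225
byte 1: 114 ⊕ 196 = 182
byte 2: 114 ⊕  95 =  45
byte 3: 111 ⊕  15 =  96
byte 4: 114 ⊕ 132 = 246
byte 5:  32 ⊕ 196 = 228
byte 6:  99 ⊕  95 =  60
byte 7: 111 ⊕  15 =  96
byte 8: 110 ⊕ 132 = 234
byte 9: 102 ⊕ 196 = 162
byte 10: 105 ⊕  95 =  54
byte 11: 103 ⊕  15 = 104
byte 12:  32 ⊕ 132 = 164
byte 13: 121 ⊕ 196 = 189
byte 14:  51 ⊕  95 = 108

e1 b6 2d 60 f6 e4 3c 60 ea a2 36 68 a4 bd 6c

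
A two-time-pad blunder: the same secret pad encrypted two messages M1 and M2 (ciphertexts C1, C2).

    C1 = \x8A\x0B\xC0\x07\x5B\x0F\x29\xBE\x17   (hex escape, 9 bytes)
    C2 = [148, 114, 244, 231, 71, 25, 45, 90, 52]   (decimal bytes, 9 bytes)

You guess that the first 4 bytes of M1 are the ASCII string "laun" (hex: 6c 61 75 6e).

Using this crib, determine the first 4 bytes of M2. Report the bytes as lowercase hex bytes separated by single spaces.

72 18 41 8e

First, C1 ⊕ C2 = (M1 ⊕ K) ⊕ (M2 ⊕ K) = M1 ⊕ M2, so the key drops out. Then M2 = (M1 ⊕ M2) ⊕ M1 over the first 4 bytes.
byte 0: (8a xor 94) xor 6c = 1e xor 6c = 72
byte 1: (0b xor 72) xor 61 = 79 xor 61 = 18
byte 2: (c0 xor f4) xor 75 = 34 xor 75 = 41
byte 3: (07 xor e7) xor 6e = e0 xor 6e = 8e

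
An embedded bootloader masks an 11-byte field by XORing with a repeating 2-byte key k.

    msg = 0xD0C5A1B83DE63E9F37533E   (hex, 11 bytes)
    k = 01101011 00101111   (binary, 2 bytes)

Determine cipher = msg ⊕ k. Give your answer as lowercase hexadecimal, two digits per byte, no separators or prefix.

The 2-byte key repeats, so the effective keystream is 6b 2f 6b 2f 6b 2f 6b 2f 6b 2f 6b.
byte 0: 11010000 ^ 01101011 = 10111011
byte 1: 11000101 ^ 00101111 = 11101010
byte 2: 10100001 ^ 01101011 = 11001010
byte 3: 10111000 ^ 00101111 = 10010111
byte 4: 00111101 ^ 01101011 = 01010110
byte 5: 11100110 ^ 00101111 = 11001001
byte 6: 00111110 ^ 01101011 = 01010101
byte 7: 10011111 ^ 00101111 = 10110000
byte 8: 00110111 ^ 01101011 = 01011100
byte 9: 01010011 ^ 00101111 = 01111100
byte 10: 00111110 ^ 01101011 = 01010101

bbeaca9756c955b05c7c55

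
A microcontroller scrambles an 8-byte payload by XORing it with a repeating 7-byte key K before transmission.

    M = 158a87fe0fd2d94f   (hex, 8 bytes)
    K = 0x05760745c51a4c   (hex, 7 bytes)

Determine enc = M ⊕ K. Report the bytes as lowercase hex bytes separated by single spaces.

The 7-byte key repeats, so the effective keystream is 05 76 07 45 c5 1a 4c 05.
byte 0:  21 ^   5 =  16
byte 1: 138 ^ 118 = 252
byte 2: 135 ^   7 = 128
byte 3: 254 ^  69 = 187
byte 4:  15 ^ 197 = 202
byte 5: 210 ^  26 = 200
byte 6: 217 ^  76 = 149
byte 7:  79 ^   5 =  74

10 fc 80 bb ca c8 95 4a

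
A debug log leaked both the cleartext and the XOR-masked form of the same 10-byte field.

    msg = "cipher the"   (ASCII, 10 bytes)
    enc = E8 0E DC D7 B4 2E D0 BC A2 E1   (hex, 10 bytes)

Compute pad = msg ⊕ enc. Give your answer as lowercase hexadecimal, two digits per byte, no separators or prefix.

8b67acbfd15cf0c8ca84

Since enc = msg ⊕ pad, XORing both sides with msg gives pad = msg ⊕ enc.
63 xor e8 = 8b
69 xor 0e = 67
70 xor dc = ac
68 xor d7 = bf
65 xor b4 = d1
72 xor 2e = 5c
20 xor d0 = f0
74 xor bc = c8
68 xor a2 = ca
65 xor e1 = 84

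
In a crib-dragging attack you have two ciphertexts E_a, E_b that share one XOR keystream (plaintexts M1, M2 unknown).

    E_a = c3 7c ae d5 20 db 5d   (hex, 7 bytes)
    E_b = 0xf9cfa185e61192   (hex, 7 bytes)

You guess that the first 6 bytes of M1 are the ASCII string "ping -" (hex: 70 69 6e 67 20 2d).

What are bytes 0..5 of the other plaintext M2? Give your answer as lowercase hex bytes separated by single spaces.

4a da 61 37 e6 e7

First, E_a ⊕ E_b = (M1 ⊕ K) ⊕ (M2 ⊕ K) = M1 ⊕ M2, so the key drops out. Then M2 = (M1 ⊕ M2) ⊕ M1 over the first 6 bytes.
byte 0: (c3 XOR f9) XOR 70 = 3a XOR 70 = 4a
byte 1: (7c XOR cf) XOR 69 = b3 XOR 69 = da
byte 2: (ae XOR a1) XOR 6e = 0f XOR 6e = 61
byte 3: (d5 XOR 85) XOR 67 = 50 XOR 67 = 37
byte 4: (20 XOR e6) XOR 20 = c6 XOR 20 = e6
byte 5: (db XOR 11) XOR 2d = ca XOR 2d = e7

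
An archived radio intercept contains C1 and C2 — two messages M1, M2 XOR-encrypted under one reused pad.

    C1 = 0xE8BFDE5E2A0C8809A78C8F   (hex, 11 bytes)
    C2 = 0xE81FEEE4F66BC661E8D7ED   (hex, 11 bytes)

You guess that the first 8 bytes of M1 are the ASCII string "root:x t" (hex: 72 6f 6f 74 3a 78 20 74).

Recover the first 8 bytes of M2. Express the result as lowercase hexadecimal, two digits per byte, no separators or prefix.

72cf5fcee61f6e1c

First, C1 ⊕ C2 = (M1 ⊕ K) ⊕ (M2 ⊕ K) = M1 ⊕ M2, so the key drops out. Then M2 = (M1 ⊕ M2) ⊕ M1 over the first 8 bytes.
byte 0: (e8 ⊕ e8) ⊕ 72 = 00 ⊕ 72 = 72
byte 1: (bf ⊕ 1f) ⊕ 6f = a0 ⊕ 6f = cf
byte 2: (de ⊕ ee) ⊕ 6f = 30 ⊕ 6f = 5f
byte 3: (5e ⊕ e4) ⊕ 74 = ba ⊕ 74 = ce
byte 4: (2a ⊕ f6) ⊕ 3a = dc ⊕ 3a = e6
byte 5: (0c ⊕ 6b) ⊕ 78 = 67 ⊕ 78 = 1f
byte 6: (88 ⊕ c6) ⊕ 20 = 4e ⊕ 20 = 6e
byte 7: (09 ⊕ 61) ⊕ 74 = 68 ⊕ 74 = 1c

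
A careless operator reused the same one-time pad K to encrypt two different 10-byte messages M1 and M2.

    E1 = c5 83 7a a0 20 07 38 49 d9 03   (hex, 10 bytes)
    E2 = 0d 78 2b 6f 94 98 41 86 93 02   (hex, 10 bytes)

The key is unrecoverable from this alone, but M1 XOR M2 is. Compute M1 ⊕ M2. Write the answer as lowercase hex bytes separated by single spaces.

c8 fb 51 cf b4 9f 79 cf 4a 01

E1 ⊕ E2 = (M1 ⊕ K) ⊕ (M2 ⊕ K) = M1 ⊕ M2 — the shared key cancels under XOR.
c5 xor 0d = c8
83 xor 78 = fb
7a xor 2b = 51
a0 xor 6f = cf
20 xor 94 = b4
07 xor 98 = 9f
38 xor 41 = 79
49 xor 86 = cf
d9 xor 93 = 4a
03 xor 02 = 01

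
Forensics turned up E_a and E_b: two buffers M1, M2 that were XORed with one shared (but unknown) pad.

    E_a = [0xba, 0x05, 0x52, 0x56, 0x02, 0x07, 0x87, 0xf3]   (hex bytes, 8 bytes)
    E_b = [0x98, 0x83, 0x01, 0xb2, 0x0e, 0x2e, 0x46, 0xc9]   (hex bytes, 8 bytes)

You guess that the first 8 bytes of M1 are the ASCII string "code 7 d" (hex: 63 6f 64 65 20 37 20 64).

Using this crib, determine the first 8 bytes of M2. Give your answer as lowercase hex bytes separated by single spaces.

First, E_a ⊕ E_b = (M1 ⊕ K) ⊕ (M2 ⊕ K) = M1 ⊕ M2, so the key drops out. Then M2 = (M1 ⊕ M2) ⊕ M1 over the first 8 bytes.
byte 0: (ba xor 98) xor 63 = 22 xor 63 = 41
byte 1: (05 xor 83) xor 6f = 86 xor 6f = e9
byte 2: (52 xor 01) xor 64 = 53 xor 64 = 37
byte 3: (56 xor b2) xor 65 = e4 xor 65 = 81
byte 4: (02 xor 0e) xor 20 = 0c xor 20 = 2c
byte 5: (07 xor 2e) xor 37 = 29 xor 37 = 1e
byte 6: (87 xor 46) xor 20 = c1 xor 20 = e1
byte 7: (f3 xor c9) xor 64 = 3a xor 64 = 5e

41 e9 37 81 2c 1e e1 5e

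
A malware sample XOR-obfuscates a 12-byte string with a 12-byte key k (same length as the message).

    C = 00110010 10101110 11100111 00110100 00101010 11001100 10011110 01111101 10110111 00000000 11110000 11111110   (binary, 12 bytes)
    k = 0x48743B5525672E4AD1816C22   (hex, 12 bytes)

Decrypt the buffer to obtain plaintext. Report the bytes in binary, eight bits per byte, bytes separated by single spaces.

01111010 11011010 11011100 01100001 00001111 10101011 10110000 00110111 01100110 10000001 10011100 11011100

XOR is its own inverse, so applying the key byte-wise gives the result directly.
byte 0: 32 xor 48 = 7a
byte 1: ae xor 74 = da
byte 2: e7 xor 3b = dc
byte 3: 34 xor 55 = 61
byte 4: 2a xor 25 = 0f
byte 5: cc xor 67 = ab
byte 6: 9e xor 2e = b0
byte 7: 7d xor 4a = 37
byte 8: b7 xor d1 = 66
byte 9: 00 xor 81 = 81
byte 10: f0 xor 6c = 9c
byte 11: fe xor 22 = dc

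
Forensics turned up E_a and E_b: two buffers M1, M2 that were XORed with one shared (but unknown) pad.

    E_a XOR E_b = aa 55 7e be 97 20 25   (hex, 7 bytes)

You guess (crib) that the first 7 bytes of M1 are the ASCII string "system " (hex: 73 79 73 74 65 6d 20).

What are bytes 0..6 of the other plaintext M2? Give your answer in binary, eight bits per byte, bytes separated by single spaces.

11011001 00101100 00001101 11001010 11110010 01001101 00000101

Since E_a ⊕ E_b = M1 ⊕ M2, XORing with the guessed M1 bytes yields the corresponding M2 bytes: M2 = (E_a ⊕ E_b) ⊕ M1.
byte 0: aa ^ 73 = d9
byte 1: 55 ^ 79 = 2c
byte 2: 7e ^ 73 = 0d
byte 3: be ^ 74 = ca
byte 4: 97 ^ 65 = f2
byte 5: 20 ^ 6d = 4d
byte 6: 25 ^ 20 = 05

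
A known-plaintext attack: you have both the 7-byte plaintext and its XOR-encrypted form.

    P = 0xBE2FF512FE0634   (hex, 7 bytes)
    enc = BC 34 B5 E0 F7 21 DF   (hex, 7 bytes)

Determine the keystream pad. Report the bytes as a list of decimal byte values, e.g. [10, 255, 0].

Since enc = P ⊕ pad, XORing both sides with P gives pad = P ⊕ enc.
byte 0: be ⊕ bc = 02
byte 1: 2f ⊕ 34 = 1b
byte 2: f5 ⊕ b5 = 40
byte 3: 12 ⊕ e0 = f2
byte 4: fe ⊕ f7 = 09
byte 5: 06 ⊕ 21 = 27
byte 6: 34 ⊕ df = eb

[2, 27, 64, 242, 9, 39, 235]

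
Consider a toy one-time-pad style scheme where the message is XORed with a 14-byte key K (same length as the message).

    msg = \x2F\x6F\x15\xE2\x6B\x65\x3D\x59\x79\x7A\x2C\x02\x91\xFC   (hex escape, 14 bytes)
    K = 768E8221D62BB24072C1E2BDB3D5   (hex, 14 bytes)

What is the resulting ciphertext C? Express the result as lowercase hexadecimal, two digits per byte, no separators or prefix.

59e197c3bd4e8f190bbbcebf2229

XOR is its own inverse, so applying the key byte-wise gives the result directly.
2f xor 76 = 59
6f xor 8e = e1
15 xor 82 = 97
e2 xor 21 = c3
6b xor d6 = bd
65 xor 2b = 4e
3d xor b2 = 8f
59 xor 40 = 19
79 xor 72 = 0b
7a xor c1 = bb
2c xor e2 = ce
02 xor bd = bf
91 xor b3 = 22
fc xor d5 = 29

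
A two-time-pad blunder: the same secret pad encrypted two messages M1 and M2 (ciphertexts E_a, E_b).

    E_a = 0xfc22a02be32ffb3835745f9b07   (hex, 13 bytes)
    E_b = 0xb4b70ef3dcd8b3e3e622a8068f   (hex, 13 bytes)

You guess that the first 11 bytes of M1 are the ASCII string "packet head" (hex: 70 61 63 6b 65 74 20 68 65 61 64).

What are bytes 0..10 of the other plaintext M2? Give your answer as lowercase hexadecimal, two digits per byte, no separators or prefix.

First, E_a ⊕ E_b = (M1 ⊕ K) ⊕ (M2 ⊕ K) = M1 ⊕ M2, so the key drops out. Then M2 = (M1 ⊕ M2) ⊕ M1 over the first 11 bytes.
byte 0: (fc ⊕ b4) ⊕ 70 = 48 ⊕ 70 = 38
byte 1: (22 ⊕ b7) ⊕ 61 = 95 ⊕ 61 = f4
byte 2: (a0 ⊕ 0e) ⊕ 63 = ae ⊕ 63 = cd
byte 3: (2b ⊕ f3) ⊕ 6b = d8 ⊕ 6b = b3
byte 4: (e3 ⊕ dc) ⊕ 65 = 3f ⊕ 65 = 5a
byte 5: (2f ⊕ d8) ⊕ 74 = f7 ⊕ 74 = 83
byte 6: (fb ⊕ b3) ⊕ 20 = 48 ⊕ 20 = 68
byte 7: (38 ⊕ e3) ⊕ 68 = db ⊕ 68 = b3
byte 8: (35 ⊕ e6) ⊕ 65 = d3 ⊕ 65 = b6
byte 9: (74 ⊕ 22) ⊕ 61 = 56 ⊕ 61 = 37
byte 10: (5f ⊕ a8) ⊕ 64 = f7 ⊕ 64 = 93

38f4cdb35a8368b3b63793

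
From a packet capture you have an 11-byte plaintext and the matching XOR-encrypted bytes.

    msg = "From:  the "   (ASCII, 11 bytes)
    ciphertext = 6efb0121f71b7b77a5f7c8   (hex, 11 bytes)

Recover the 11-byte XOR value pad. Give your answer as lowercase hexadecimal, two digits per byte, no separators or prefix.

28896e4ccd3b5b03cd92e8

Since ciphertext = msg ⊕ pad, XORing both sides with msg gives pad = msg ⊕ ciphertext.
byte 0:  70 ^ 110 =  40
byte 1: 114 ^ 251 = 137
byte 2: 111 ^   1 = 110
byte 3: 109 ^  33 =  76
byte 4:  58 ^ 247 = 205
byte 5:  32 ^  27 =  59
byte 6:  32 ^ 123 =  91
byte 7: 116 ^ 119 =   3
byte 8: 104 ^ 165 = 205
byte 9: 101 ^ 247 = 146
byte 10:  32 ^ 200 = 232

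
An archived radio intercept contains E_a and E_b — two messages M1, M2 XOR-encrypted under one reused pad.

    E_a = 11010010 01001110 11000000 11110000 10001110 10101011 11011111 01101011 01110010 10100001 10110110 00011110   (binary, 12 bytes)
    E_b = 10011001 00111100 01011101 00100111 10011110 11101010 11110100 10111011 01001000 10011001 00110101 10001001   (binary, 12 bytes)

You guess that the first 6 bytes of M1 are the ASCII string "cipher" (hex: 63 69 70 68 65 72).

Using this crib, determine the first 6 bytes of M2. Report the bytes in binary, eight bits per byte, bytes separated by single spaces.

00101000 00011011 11101101 10111111 01110101 00110011

First, E_a ⊕ E_b = (M1 ⊕ K) ⊕ (M2 ⊕ K) = M1 ⊕ M2, so the key drops out. Then M2 = (M1 ⊕ M2) ⊕ M1 over the first 6 bytes.
byte 0: (d2 ⊕ 99) ⊕ 63 = 4b ⊕ 63 = 28
byte 1: (4e ⊕ 3c) ⊕ 69 = 72 ⊕ 69 = 1b
byte 2: (c0 ⊕ 5d) ⊕ 70 = 9d ⊕ 70 = ed
byte 3: (f0 ⊕ 27) ⊕ 68 = d7 ⊕ 68 = bf
byte 4: (8e ⊕ 9e) ⊕ 65 = 10 ⊕ 65 = 75
byte 5: (ab ⊕ ea) ⊕ 72 = 41 ⊕ 72 = 33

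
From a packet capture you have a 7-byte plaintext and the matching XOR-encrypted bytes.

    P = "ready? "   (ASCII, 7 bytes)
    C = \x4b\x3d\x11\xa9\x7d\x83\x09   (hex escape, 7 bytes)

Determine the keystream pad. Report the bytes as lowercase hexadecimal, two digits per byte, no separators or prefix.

Since C = P ⊕ pad, XORing both sides with P gives pad = P ⊕ C.
byte 0: 114 XOR  75 =  57
byte 1: 101 XOR  61 =  88
byte 2:  97 XOR  17 = 112
byte 3: 100 XOR 169 = 205
byte 4: 121 XOR 125 =   4
byte 5:  63 XOR 131 = 188
byte 6:  32 XOR   9 =  41

395870cd04bc29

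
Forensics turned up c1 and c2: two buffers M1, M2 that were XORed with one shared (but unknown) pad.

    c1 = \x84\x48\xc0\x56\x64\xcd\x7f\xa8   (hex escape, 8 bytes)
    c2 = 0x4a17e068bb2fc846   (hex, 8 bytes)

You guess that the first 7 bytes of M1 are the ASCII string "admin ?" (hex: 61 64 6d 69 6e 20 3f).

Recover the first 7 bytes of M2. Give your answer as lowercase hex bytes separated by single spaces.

af 3b 4d 57 b1 c2 88

First, c1 ⊕ c2 = (M1 ⊕ K) ⊕ (M2 ⊕ K) = M1 ⊕ M2, so the key drops out. Then M2 = (M1 ⊕ M2) ⊕ M1 over the first 7 bytes.
byte 0: (84 xor 4a) xor 61 = ce xor 61 = af
byte 1: (48 xor 17) xor 64 = 5f xor 64 = 3b
byte 2: (c0 xor e0) xor 6d = 20 xor 6d = 4d
byte 3: (56 xor 68) xor 69 = 3e xor 69 = 57
byte 4: (64 xor bb) xor 6e = df xor 6e = b1
byte 5: (cd xor 2f) xor 20 = e2 xor 20 = c2
byte 6: (7f xor c8) xor 3f = b7 xor 3f = 88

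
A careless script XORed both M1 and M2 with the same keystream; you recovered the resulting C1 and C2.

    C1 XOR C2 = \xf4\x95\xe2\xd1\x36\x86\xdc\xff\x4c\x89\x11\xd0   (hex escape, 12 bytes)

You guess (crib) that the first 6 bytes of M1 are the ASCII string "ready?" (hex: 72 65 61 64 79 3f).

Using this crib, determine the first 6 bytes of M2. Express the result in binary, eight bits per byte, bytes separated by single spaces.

10000110 11110000 10000011 10110101 01001111 10111001

Since C1 ⊕ C2 = M1 ⊕ M2, XORing with the guessed M1 bytes yields the corresponding M2 bytes: M2 = (C1 ⊕ C2) ⊕ M1.
f4 ⊕ 72 = 86
95 ⊕ 65 = f0
e2 ⊕ 61 = 83
d1 ⊕ 64 = b5
36 ⊕ 79 = 4f
86 ⊕ 3f = b9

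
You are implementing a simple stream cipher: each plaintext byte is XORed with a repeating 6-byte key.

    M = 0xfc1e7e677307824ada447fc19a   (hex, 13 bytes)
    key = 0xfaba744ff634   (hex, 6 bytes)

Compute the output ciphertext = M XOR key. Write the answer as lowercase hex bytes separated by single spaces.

The 6-byte key repeats, so the effective keystream is fa ba 74 4f f6 34 fa ba 74 4f f6 34 fa.
byte 0: fc ^ fa = 06
byte 1: 1e ^ ba = a4
byte 2: 7e ^ 74 = 0a
byte 3: 67 ^ 4f = 28
byte 4: 73 ^ f6 = 85
byte 5: 07 ^ 34 = 33
byte 6: 82 ^ fa = 78
byte 7: 4a ^ ba = f0
byte 8: da ^ 74 = ae
byte 9: 44 ^ 4f = 0b
byte 10: 7f ^ f6 = 89
byte 11: c1 ^ 34 = f5
byte 12: 9a ^ fa = 60

06 a4 0a 28 85 33 78 f0 ae 0b 89 f5 60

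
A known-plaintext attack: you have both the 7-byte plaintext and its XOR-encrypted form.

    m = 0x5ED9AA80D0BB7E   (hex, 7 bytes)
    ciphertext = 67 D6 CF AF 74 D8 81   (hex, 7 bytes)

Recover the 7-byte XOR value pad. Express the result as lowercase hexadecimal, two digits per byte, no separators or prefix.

390f652fa463ff

Since ciphertext = m ⊕ pad, XORing both sides with m gives pad = m ⊕ ciphertext.
01011110 xor 01100111 = 00111001
11011001 xor 11010110 = 00001111
10101010 xor 11001111 = 01100101
10000000 xor 10101111 = 00101111
11010000 xor 01110100 = 10100100
10111011 xor 11011000 = 01100011
01111110 xor 10000001 = 11111111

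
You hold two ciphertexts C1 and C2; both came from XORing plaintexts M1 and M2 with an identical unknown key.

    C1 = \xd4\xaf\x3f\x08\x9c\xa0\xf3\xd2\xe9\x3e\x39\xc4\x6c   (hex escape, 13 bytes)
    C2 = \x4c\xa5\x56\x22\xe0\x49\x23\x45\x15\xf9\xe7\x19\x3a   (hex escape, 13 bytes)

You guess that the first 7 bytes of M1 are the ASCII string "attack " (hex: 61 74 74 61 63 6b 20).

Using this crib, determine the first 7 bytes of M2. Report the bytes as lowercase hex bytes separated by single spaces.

First, C1 ⊕ C2 = (M1 ⊕ K) ⊕ (M2 ⊕ K) = M1 ⊕ M2, so the key drops out. Then M2 = (M1 ⊕ M2) ⊕ M1 over the first 7 bytes.
byte 0: (d4 ^ 4c) ^ 61 = 98 ^ 61 = f9
byte 1: (af ^ a5) ^ 74 = 0a ^ 74 = 7e
byte 2: (3f ^ 56) ^ 74 = 69 ^ 74 = 1d
byte 3: (08 ^ 22) ^ 61 = 2a ^ 61 = 4b
byte 4: (9c ^ e0) ^ 63 = 7c ^ 63 = 1f
byte 5: (a0 ^ 49) ^ 6b = e9 ^ 6b = 82
byte 6: (f3 ^ 23) ^ 20 = d0 ^ 20 = f0

f9 7e 1d 4b 1f 82 f0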